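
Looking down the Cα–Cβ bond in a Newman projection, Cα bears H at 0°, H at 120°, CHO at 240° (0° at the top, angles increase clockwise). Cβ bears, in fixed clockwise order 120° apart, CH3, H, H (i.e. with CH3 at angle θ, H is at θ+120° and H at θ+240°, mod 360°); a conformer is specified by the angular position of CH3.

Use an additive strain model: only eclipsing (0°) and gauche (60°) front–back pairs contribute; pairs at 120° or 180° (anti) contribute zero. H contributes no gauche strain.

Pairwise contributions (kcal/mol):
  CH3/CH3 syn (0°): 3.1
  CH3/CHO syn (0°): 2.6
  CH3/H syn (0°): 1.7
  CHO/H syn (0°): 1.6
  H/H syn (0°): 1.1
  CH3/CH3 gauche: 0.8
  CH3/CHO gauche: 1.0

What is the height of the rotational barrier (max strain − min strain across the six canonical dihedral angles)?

4.8 kcal/mol

CH3 at 0° (eclipsed): H–CH3 eclipsed, H–H eclipsed, CHO–H eclipsed; 1.7 + 1.1 + 1.6 = 4.4 kcal/mol.
CH3 at 60° (staggered): no non-H gauche contacts → 0.0 kcal/mol.
CH3 at 120° (eclipsed): H–H eclipsed, H–CH3 eclipsed, CHO–H eclipsed; 1.1 + 1.7 + 1.6 = 4.4 kcal/mol.
CH3 at 180° (staggered): CHO–CH3 gauche; 1.0 = 1.0 kcal/mol.
CH3 at 240° (eclipsed): H–H eclipsed, H–H eclipsed, CHO–CH3 eclipsed; 1.1 + 1.1 + 2.6 = 4.8 kcal/mol.
CH3 at 300° (staggered): CHO–CH3 gauche; 1.0 = 1.0 kcal/mol.
Max at 240° (4.8 kcal/mol), min at 60° (0.0 kcal/mol); barrier = 4.8 kcal/mol.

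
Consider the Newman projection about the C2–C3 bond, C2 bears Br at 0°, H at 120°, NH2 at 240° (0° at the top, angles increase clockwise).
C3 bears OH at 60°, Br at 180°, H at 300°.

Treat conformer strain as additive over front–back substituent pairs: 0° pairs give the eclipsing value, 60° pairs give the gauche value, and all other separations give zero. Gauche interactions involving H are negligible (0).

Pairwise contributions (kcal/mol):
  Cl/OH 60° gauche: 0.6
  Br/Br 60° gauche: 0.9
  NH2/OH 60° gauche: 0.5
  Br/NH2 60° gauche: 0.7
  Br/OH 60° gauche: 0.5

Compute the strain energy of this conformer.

This conformer (staggered): Br–OH gauche, NH2–Br gauche; 0.5 + 0.7 = 1.2 kcal/mol.

1.2 kcal/mol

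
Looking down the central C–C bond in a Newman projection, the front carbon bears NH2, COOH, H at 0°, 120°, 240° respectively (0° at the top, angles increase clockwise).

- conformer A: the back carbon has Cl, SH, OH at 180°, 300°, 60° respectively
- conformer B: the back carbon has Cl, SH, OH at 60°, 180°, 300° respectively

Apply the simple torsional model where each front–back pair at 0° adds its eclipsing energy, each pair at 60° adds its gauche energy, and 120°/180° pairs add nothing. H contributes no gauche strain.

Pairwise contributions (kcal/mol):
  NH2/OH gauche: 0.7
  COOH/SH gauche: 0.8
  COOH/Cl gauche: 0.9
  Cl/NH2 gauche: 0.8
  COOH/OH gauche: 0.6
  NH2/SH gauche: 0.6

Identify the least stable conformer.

A (staggered): NH2–SH gauche, NH2–OH gauche, COOH–Cl gauche, COOH–OH gauche; 0.6 + 0.7 + 0.9 + 0.6 = 2.8 kcal/mol.
B (staggered): NH2–Cl gauche, NH2–OH gauche, COOH–Cl gauche, COOH–SH gauche; 0.8 + 0.7 + 0.9 + 0.8 = 3.2 kcal/mol.
B has the highest total (3.2 kcal/mol).

B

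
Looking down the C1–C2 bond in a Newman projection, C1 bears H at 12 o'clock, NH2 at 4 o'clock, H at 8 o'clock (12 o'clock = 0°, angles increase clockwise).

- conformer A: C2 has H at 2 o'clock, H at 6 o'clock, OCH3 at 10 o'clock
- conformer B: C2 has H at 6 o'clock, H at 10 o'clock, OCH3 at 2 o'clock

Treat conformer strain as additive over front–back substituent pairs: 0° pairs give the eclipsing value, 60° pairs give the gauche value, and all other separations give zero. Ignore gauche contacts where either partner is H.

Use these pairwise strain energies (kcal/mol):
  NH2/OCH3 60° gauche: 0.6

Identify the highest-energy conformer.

A (staggered): no non-H gauche contacts → 0.0 kcal/mol.
B (staggered): NH2(120°)/OCH3(60°) gauche 0.6 → 0.6 kcal/mol.
B has the highest total (0.6 kcal/mol).

B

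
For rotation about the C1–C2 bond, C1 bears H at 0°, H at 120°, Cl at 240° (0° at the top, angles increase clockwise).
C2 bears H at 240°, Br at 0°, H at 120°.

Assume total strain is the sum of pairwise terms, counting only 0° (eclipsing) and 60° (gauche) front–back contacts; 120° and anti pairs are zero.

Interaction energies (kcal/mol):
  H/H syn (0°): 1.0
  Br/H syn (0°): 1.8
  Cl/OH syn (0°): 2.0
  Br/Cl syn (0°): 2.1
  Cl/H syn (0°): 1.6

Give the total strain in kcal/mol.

This conformer (eclipsed): H(0°)/Br(0°) eclipsed 1.8; H(120°)/H(120°) eclipsed 1.0; Cl(240°)/H(240°) eclipsed 1.6 → 4.4 kcal/mol.

4.4 kcal/mol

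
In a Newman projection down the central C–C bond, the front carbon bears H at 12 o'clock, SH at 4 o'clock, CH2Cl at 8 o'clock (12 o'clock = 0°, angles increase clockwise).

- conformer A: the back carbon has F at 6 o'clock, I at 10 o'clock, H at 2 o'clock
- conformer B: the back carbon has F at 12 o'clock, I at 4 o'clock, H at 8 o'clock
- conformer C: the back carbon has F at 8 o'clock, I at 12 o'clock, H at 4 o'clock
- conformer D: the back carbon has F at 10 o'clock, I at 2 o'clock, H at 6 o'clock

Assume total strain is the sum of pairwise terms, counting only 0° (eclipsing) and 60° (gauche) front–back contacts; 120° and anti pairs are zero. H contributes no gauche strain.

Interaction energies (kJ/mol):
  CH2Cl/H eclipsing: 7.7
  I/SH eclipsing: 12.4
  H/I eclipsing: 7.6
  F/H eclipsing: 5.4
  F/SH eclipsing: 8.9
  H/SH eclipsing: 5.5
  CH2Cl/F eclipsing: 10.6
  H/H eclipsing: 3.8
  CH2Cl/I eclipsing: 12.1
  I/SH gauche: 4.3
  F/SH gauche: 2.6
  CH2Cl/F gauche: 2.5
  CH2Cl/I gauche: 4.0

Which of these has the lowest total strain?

A is staggered. SH at 120° is gauche with F at 180° (2.6); CH2Cl at 240° is gauche with F at 180° (2.5); CH2Cl at 240° is gauche with I at 300° (4.0). Total 9.1 kJ/mol.
B is eclipsed. H at 0° is eclipsed with F at 0° (5.4); SH at 120° is eclipsed with I at 120° (12.4); CH2Cl at 240° is eclipsed with H at 240° (7.7). Total 25.5 kJ/mol.
C is eclipsed. H at 0° is eclipsed with I at 0° (7.6); SH at 120° is eclipsed with H at 120° (5.5); CH2Cl at 240° is eclipsed with F at 240° (10.6). Total 23.7 kJ/mol.
D is staggered. SH at 120° is gauche with I at 60° (4.3); CH2Cl at 240° is gauche with F at 300° (2.5). Total 6.8 kJ/mol.
D has the lowest total (6.8 kJ/mol).

D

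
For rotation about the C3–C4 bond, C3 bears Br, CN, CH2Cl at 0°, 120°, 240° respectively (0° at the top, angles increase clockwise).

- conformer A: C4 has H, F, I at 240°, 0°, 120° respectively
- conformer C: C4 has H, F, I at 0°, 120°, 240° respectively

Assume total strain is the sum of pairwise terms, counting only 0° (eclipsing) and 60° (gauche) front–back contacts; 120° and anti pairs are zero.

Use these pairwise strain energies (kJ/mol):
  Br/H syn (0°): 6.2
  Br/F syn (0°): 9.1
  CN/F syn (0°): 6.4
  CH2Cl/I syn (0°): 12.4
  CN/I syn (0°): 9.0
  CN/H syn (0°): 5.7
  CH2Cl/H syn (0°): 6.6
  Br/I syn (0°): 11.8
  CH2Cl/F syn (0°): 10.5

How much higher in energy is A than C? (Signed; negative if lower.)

A (eclipsed): Br(0°)/F(0°) eclipsed 9.1; CN(120°)/I(120°) eclipsed 9.0; CH2Cl(240°)/H(240°) eclipsed 6.6 → 24.7 kJ/mol.
C (eclipsed): Br(0°)/H(0°) eclipsed 6.2; CN(120°)/F(120°) eclipsed 6.4; CH2Cl(240°)/I(240°) eclipsed 12.4 → 25.0 kJ/mol.
E(A) − E(C) = 24.7 − 25.0 = -0.3 kJ/mol.

-0.3 kJ/mol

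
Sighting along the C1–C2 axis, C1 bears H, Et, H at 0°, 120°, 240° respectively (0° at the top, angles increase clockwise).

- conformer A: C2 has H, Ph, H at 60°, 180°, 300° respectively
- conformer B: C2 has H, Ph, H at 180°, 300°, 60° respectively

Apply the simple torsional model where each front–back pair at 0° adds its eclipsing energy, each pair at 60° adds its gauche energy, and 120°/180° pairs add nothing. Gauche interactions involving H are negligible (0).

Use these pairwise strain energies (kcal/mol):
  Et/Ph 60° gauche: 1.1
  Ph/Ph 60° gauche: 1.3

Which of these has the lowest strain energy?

B

A (staggered): Et–Ph gauche; 1.1 = 1.1 kcal/mol.
B (staggered): no non-H gauche contacts → 0.0 kcal/mol.
B has the lowest total (0.0 kcal/mol).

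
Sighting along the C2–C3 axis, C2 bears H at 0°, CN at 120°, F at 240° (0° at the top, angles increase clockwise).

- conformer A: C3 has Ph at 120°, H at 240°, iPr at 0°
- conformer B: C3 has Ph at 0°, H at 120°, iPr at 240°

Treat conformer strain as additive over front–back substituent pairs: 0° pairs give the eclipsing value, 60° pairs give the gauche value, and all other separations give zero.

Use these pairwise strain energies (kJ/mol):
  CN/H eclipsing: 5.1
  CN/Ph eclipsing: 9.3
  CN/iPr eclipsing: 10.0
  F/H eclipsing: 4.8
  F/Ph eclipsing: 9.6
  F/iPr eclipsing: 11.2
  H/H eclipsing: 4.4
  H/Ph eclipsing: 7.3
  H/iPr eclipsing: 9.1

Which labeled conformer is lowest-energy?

A is eclipsed. H at 0° is eclipsed with iPr at 0° (9.1); CN at 120° is eclipsed with Ph at 120° (9.3); F at 240° is eclipsed with H at 240° (4.8). Total 23.2 kJ/mol.
B is eclipsed. H at 0° is eclipsed with Ph at 0° (7.3); CN at 120° is eclipsed with H at 120° (5.1); F at 240° is eclipsed with iPr at 240° (11.2). Total 23.6 kJ/mol.
A has the lowest total (23.2 kJ/mol).

A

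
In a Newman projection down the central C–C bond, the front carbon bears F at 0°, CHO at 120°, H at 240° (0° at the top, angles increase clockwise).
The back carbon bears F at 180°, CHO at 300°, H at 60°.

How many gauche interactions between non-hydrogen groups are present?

Non-H gauche pairs: F(0°)/CHO(300°); CHO(120°)/F(180°) — 2 interactions.

2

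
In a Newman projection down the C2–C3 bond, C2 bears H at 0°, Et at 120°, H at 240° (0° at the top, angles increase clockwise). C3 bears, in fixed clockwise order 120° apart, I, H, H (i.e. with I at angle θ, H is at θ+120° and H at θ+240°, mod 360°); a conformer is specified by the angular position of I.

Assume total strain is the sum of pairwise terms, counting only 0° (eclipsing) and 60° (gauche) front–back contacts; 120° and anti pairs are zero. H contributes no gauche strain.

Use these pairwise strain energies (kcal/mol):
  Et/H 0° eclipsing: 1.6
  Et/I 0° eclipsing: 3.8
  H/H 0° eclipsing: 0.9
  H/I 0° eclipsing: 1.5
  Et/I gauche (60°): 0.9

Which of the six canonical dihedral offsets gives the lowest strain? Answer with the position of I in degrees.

300°

I at 0° (eclipsed): H(0°)/I(0°) eclipsed 1.5; Et(120°)/H(120°) eclipsed 1.6; H(240°)/H(240°) eclipsed 0.9 → 4.0 kcal/mol.
I at 60° (staggered): Et(120°)/I(60°) gauche 0.9 → 0.9 kcal/mol.
I at 120° (eclipsed): H(0°)/H(0°) eclipsed 0.9; Et(120°)/I(120°) eclipsed 3.8; H(240°)/H(240°) eclipsed 0.9 → 5.6 kcal/mol.
I at 180° (staggered): Et(120°)/I(180°) gauche 0.9 → 0.9 kcal/mol.
I at 240° (eclipsed): H(0°)/H(0°) eclipsed 0.9; Et(120°)/H(120°) eclipsed 1.6; H(240°)/I(240°) eclipsed 1.5 → 4.0 kcal/mol.
I at 300° (staggered): no non-H gauche contacts → 0.0 kcal/mol.
The minimum (0.0 kcal/mol) occurs with I at 300°.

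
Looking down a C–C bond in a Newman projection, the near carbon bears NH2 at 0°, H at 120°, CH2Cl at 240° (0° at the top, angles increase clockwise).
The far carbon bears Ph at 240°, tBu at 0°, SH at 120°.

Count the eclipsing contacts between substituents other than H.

Non-H eclipsing pairs: NH2(0°)/tBu(0°); CH2Cl(240°)/Ph(240°) — 2 interactions.

2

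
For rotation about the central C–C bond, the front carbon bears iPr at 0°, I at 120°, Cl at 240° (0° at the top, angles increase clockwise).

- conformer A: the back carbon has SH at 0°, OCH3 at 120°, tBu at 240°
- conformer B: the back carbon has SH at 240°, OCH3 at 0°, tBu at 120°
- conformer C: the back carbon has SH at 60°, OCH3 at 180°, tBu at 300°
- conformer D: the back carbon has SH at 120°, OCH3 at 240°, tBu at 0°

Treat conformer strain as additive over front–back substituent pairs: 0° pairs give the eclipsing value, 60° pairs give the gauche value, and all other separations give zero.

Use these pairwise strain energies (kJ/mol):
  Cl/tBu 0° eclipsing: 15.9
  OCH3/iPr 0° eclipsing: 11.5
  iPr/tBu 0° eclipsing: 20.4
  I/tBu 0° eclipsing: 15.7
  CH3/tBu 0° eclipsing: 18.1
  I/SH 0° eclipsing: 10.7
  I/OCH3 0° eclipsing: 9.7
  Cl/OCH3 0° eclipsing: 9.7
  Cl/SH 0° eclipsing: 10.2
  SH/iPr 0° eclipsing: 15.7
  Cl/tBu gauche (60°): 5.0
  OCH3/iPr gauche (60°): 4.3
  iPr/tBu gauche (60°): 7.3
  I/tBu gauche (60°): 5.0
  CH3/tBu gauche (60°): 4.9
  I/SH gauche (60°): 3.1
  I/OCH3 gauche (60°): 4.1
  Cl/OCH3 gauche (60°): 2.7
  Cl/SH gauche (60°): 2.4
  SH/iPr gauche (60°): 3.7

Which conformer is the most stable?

C

A (eclipsed): iPr(0°)/SH(0°) eclipsed 15.7; I(120°)/OCH3(120°) eclipsed 9.7; Cl(240°)/tBu(240°) eclipsed 15.9 → 41.3 kJ/mol.
B (eclipsed): iPr(0°)/OCH3(0°) eclipsed 11.5; I(120°)/tBu(120°) eclipsed 15.7; Cl(240°)/SH(240°) eclipsed 10.2 → 37.4 kJ/mol.
C (staggered): iPr(0°)/SH(60°) gauche 3.7; iPr(0°)/tBu(300°) gauche 7.3; I(120°)/SH(60°) gauche 3.1; I(120°)/OCH3(180°) gauche 4.1; Cl(240°)/OCH3(180°) gauche 2.7; Cl(240°)/tBu(300°) gauche 5.0 → 25.9 kJ/mol.
D (eclipsed): iPr(0°)/tBu(0°) eclipsed 20.4; I(120°)/SH(120°) eclipsed 10.7; Cl(240°)/OCH3(240°) eclipsed 9.7 → 40.8 kJ/mol.
C has the lowest total (25.9 kJ/mol).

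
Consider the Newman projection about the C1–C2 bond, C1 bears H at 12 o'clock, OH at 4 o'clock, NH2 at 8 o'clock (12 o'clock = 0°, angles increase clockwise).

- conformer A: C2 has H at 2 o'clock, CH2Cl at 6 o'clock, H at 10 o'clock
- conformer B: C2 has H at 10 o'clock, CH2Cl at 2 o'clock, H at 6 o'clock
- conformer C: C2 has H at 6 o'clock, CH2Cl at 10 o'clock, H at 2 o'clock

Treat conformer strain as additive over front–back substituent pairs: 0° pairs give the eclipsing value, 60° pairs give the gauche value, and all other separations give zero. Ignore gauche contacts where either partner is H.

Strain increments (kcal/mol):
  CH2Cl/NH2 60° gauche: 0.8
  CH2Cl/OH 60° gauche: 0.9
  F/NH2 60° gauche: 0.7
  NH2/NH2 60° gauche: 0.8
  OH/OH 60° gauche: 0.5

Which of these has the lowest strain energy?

C

A (staggered): OH–CH2Cl gauche, NH2–CH2Cl gauche; 0.9 + 0.8 = 1.7 kcal/mol.
B (staggered): OH–CH2Cl gauche; 0.9 = 0.9 kcal/mol.
C (staggered): NH2–CH2Cl gauche; 0.8 = 0.8 kcal/mol.
C has the lowest total (0.8 kcal/mol).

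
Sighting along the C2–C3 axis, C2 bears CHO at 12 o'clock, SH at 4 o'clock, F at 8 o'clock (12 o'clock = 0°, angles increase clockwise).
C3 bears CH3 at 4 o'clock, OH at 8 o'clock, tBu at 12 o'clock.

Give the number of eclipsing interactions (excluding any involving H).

Non-H eclipsing pairs: CHO(0°)/tBu(0°); SH(120°)/CH3(120°); F(240°)/OH(240°) — 3 interactions.

3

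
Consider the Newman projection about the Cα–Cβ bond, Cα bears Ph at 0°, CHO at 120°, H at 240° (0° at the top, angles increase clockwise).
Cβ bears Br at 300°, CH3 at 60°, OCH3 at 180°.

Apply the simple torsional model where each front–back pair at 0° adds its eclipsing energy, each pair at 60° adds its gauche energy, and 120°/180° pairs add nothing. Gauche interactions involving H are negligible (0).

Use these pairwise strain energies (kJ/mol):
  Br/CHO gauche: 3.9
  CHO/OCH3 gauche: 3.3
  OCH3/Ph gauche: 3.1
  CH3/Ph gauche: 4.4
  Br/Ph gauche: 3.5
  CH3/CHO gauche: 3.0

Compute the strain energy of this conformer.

This conformer (staggered): Ph–Br gauche, Ph–CH3 gauche, CHO–CH3 gauche, CHO–OCH3 gauche; 3.5 + 4.4 + 3.0 + 3.3 = 14.2 kJ/mol.

14.2 kJ/mol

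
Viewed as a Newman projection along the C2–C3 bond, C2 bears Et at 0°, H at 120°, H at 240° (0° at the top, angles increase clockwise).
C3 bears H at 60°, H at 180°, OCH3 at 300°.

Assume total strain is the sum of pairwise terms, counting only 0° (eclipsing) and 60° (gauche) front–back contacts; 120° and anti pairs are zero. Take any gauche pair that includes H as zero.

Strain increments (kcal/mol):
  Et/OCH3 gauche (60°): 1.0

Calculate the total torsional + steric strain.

This conformer is staggered. Et at 0° is gauche with OCH3 at 300° (1.0). Total 1.0 kcal/mol.

1.0 kcal/mol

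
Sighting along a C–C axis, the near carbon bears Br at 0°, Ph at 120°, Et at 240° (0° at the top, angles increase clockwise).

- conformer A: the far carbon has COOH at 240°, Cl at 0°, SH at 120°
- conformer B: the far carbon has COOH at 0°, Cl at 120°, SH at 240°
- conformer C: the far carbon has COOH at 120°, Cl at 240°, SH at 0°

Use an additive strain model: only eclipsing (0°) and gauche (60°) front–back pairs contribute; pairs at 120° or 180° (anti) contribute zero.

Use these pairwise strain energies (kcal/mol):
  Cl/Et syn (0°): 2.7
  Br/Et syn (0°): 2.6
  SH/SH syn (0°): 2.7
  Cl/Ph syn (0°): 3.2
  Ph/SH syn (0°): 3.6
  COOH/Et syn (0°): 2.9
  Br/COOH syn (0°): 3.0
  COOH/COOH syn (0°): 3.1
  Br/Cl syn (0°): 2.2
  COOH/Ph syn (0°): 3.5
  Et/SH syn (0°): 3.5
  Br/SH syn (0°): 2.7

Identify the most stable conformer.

A

A (eclipsed): Br–Cl eclipsed, Ph–SH eclipsed, Et–COOH eclipsed; 2.2 + 3.6 + 2.9 = 8.7 kcal/mol.
B (eclipsed): Br–COOH eclipsed, Ph–Cl eclipsed, Et–SH eclipsed; 3.0 + 3.2 + 3.5 = 9.7 kcal/mol.
C (eclipsed): Br–SH eclipsed, Ph–COOH eclipsed, Et–Cl eclipsed; 2.7 + 3.5 + 2.7 = 8.9 kcal/mol.
A has the lowest total (8.7 kcal/mol).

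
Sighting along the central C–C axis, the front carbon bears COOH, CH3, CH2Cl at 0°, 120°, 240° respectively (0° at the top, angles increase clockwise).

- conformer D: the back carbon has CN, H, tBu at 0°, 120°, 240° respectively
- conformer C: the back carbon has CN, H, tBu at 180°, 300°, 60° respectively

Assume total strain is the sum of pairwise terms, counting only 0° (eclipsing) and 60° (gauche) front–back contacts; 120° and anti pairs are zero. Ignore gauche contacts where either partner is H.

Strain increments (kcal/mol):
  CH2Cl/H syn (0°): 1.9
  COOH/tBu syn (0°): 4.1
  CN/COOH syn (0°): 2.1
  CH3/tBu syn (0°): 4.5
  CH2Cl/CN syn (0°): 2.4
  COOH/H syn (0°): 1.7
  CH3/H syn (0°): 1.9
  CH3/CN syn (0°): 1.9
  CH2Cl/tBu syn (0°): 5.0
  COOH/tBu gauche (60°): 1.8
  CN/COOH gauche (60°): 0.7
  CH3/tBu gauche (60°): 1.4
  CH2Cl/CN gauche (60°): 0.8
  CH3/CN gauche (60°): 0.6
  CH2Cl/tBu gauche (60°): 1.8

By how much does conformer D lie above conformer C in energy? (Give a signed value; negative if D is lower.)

+4.4 kcal/mol

D (eclipsed): COOH(0°)/CN(0°) eclipsed 2.1; CH3(120°)/H(120°) eclipsed 1.9; CH2Cl(240°)/tBu(240°) eclipsed 5.0 → 9.0 kcal/mol.
C (staggered): COOH(0°)/tBu(60°) gauche 1.8; CH3(120°)/CN(180°) gauche 0.6; CH3(120°)/tBu(60°) gauche 1.4; CH2Cl(240°)/CN(180°) gauche 0.8 → 4.6 kcal/mol.
E(D) − E(C) = 9.0 − 4.6 = +4.4 kcal/mol.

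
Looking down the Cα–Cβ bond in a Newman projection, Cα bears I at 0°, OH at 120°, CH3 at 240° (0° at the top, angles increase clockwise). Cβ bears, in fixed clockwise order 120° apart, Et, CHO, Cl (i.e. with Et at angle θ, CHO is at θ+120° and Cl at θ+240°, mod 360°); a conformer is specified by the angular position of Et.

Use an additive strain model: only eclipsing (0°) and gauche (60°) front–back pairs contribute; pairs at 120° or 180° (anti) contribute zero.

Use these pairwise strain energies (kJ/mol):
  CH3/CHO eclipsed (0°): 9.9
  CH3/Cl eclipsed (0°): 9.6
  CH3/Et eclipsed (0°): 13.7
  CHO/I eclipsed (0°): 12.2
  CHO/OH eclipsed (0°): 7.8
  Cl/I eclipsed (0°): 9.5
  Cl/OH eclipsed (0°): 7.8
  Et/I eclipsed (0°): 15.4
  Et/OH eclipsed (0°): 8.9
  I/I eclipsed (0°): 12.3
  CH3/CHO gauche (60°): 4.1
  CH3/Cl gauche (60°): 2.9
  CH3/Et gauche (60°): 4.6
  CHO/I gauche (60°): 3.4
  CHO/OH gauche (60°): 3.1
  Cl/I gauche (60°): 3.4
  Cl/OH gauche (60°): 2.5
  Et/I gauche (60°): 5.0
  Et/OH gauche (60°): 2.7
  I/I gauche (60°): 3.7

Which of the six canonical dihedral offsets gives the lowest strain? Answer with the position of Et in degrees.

180°

Et at 0° (eclipsed): I(0°)/Et(0°) eclipsed 15.4; OH(120°)/CHO(120°) eclipsed 7.8; CH3(240°)/Cl(240°) eclipsed 9.6 → 32.8 kJ/mol.
Et at 60° (staggered): I(0°)/Et(60°) gauche 5.0; I(0°)/Cl(300°) gauche 3.4; OH(120°)/Et(60°) gauche 2.7; OH(120°)/CHO(180°) gauche 3.1; CH3(240°)/CHO(180°) gauche 4.1; CH3(240°)/Cl(300°) gauche 2.9 → 21.2 kJ/mol.
Et at 120° (eclipsed): I(0°)/Cl(0°) eclipsed 9.5; OH(120°)/Et(120°) eclipsed 8.9; CH3(240°)/CHO(240°) eclipsed 9.9 → 28.3 kJ/mol.
Et at 180° (staggered): I(0°)/CHO(300°) gauche 3.4; I(0°)/Cl(60°) gauche 3.4; OH(120°)/Et(180°) gauche 2.7; OH(120°)/Cl(60°) gauche 2.5; CH3(240°)/Et(180°) gauche 4.6; CH3(240°)/CHO(300°) gauche 4.1 → 20.7 kJ/mol.
Et at 240° (eclipsed): I(0°)/CHO(0°) eclipsed 12.2; OH(120°)/Cl(120°) eclipsed 7.8; CH3(240°)/Et(240°) eclipsed 13.7 → 33.7 kJ/mol.
Et at 300° (staggered): I(0°)/Et(300°) gauche 5.0; I(0°)/CHO(60°) gauche 3.4; OH(120°)/CHO(60°) gauche 3.1; OH(120°)/Cl(180°) gauche 2.5; CH3(240°)/Et(300°) gauche 4.6; CH3(240°)/Cl(180°) gauche 2.9 → 21.5 kJ/mol.
The minimum (20.7 kJ/mol) occurs with Et at 180°.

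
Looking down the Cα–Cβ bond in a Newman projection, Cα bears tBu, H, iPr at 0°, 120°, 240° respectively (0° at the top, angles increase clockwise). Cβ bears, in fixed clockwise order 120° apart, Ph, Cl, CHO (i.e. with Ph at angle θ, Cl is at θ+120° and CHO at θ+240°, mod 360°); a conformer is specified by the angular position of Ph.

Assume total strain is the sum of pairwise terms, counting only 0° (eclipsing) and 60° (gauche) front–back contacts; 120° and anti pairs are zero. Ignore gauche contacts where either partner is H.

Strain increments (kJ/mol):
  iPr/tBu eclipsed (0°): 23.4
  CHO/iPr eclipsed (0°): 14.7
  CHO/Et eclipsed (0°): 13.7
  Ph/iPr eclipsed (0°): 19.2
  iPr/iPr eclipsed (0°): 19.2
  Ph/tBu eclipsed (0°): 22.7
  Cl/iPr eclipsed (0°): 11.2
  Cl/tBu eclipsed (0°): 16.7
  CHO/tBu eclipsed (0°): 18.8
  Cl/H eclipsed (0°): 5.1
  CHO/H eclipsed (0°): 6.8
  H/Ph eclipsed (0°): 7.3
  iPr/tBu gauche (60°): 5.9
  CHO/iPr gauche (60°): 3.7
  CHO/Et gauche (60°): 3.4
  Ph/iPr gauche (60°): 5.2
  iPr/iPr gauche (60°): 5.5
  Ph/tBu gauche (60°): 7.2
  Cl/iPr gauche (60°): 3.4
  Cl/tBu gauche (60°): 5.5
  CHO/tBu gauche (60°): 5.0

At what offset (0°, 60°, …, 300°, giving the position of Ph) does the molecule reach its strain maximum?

Ph at 0° (eclipsed): tBu(0°)/Ph(0°) eclipsed 22.7; H(120°)/Cl(120°) eclipsed 5.1; iPr(240°)/CHO(240°) eclipsed 14.7 → 42.5 kJ/mol.
Ph at 60° (staggered): tBu(0°)/Ph(60°) gauche 7.2; tBu(0°)/CHO(300°) gauche 5.0; iPr(240°)/Cl(180°) gauche 3.4; iPr(240°)/CHO(300°) gauche 3.7 → 19.3 kJ/mol.
Ph at 120° (eclipsed): tBu(0°)/CHO(0°) eclipsed 18.8; H(120°)/Ph(120°) eclipsed 7.3; iPr(240°)/Cl(240°) eclipsed 11.2 → 37.3 kJ/mol.
Ph at 180° (staggered): tBu(0°)/Cl(300°) gauche 5.5; tBu(0°)/CHO(60°) gauche 5.0; iPr(240°)/Ph(180°) gauche 5.2; iPr(240°)/Cl(300°) gauche 3.4 → 19.1 kJ/mol.
Ph at 240° (eclipsed): tBu(0°)/Cl(0°) eclipsed 16.7; H(120°)/CHO(120°) eclipsed 6.8; iPr(240°)/Ph(240°) eclipsed 19.2 → 42.7 kJ/mol.
Ph at 300° (staggered): tBu(0°)/Ph(300°) gauche 7.2; tBu(0°)/Cl(60°) gauche 5.5; iPr(240°)/Ph(300°) gauche 5.2; iPr(240°)/CHO(180°) gauche 3.7 → 21.6 kJ/mol.
The maximum (42.7 kJ/mol) occurs with Ph at 240°.

240°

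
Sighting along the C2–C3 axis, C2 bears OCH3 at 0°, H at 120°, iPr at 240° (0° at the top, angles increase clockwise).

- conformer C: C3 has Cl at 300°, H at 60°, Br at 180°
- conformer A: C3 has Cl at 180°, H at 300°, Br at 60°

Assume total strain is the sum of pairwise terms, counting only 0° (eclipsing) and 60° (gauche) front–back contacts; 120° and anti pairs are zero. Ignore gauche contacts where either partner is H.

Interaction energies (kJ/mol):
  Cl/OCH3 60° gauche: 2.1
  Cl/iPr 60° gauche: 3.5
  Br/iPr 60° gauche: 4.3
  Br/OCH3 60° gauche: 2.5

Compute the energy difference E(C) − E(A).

+3.9 kJ/mol

C (staggered): OCH3(0°)/Cl(300°) gauche 2.1; iPr(240°)/Cl(300°) gauche 3.5; iPr(240°)/Br(180°) gauche 4.3 → 9.9 kJ/mol.
A (staggered): OCH3(0°)/Br(60°) gauche 2.5; iPr(240°)/Cl(180°) gauche 3.5 → 6.0 kJ/mol.
E(C) − E(A) = 9.9 − 6.0 = +3.9 kJ/mol.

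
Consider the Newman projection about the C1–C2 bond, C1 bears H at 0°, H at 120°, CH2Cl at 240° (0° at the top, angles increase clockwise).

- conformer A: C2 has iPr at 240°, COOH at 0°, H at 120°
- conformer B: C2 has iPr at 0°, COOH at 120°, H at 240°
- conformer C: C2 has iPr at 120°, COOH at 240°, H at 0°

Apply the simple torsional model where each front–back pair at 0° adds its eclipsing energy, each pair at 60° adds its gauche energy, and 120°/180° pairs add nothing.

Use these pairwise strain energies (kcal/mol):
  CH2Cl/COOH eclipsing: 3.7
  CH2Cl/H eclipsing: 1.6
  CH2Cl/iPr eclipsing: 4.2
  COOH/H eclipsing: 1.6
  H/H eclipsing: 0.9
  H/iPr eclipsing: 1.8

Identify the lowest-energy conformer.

A (eclipsed): H(0°)/COOH(0°) eclipsed 1.6; H(120°)/H(120°) eclipsed 0.9; CH2Cl(240°)/iPr(240°) eclipsed 4.2 → 6.7 kcal/mol.
B (eclipsed): H(0°)/iPr(0°) eclipsed 1.8; H(120°)/COOH(120°) eclipsed 1.6; CH2Cl(240°)/H(240°) eclipsed 1.6 → 5.0 kcal/mol.
C (eclipsed): H(0°)/H(0°) eclipsed 0.9; H(120°)/iPr(120°) eclipsed 1.8; CH2Cl(240°)/COOH(240°) eclipsed 3.7 → 6.4 kcal/mol.
B has the lowest total (5.0 kcal/mol).

B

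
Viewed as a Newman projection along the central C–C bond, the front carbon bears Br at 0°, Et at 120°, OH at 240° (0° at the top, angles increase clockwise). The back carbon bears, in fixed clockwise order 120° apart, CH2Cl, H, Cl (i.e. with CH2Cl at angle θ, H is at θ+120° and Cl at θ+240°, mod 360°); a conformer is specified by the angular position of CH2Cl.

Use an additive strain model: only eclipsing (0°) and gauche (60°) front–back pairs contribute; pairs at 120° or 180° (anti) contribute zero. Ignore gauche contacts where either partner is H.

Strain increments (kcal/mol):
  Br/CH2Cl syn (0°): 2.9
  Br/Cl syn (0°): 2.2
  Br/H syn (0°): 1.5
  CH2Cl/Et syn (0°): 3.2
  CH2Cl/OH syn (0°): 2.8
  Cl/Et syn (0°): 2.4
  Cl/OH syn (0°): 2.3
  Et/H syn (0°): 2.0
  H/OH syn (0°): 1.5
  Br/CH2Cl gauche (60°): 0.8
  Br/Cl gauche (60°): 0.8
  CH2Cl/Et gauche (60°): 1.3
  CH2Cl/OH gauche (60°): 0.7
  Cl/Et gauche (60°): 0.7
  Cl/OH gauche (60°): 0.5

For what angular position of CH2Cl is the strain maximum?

CH2Cl at 0° is eclipsed. Br at 0° is eclipsed with CH2Cl at 0° (2.9); Et at 120° is eclipsed with H at 120° (2.0); OH at 240° is eclipsed with Cl at 240° (2.3). Total 7.2 kcal/mol.
CH2Cl at 60° is staggered. Br at 0° is gauche with CH2Cl at 60° (0.8); Br at 0° is gauche with Cl at 300° (0.8); Et at 120° is gauche with CH2Cl at 60° (1.3); OH at 240° is gauche with Cl at 300° (0.5). Total 3.4 kcal/mol.
CH2Cl at 120° is eclipsed. Br at 0° is eclipsed with Cl at 0° (2.2); Et at 120° is eclipsed with CH2Cl at 120° (3.2); OH at 240° is eclipsed with H at 240° (1.5). Total 6.9 kcal/mol.
CH2Cl at 180° is staggered. Br at 0° is gauche with Cl at 60° (0.8); Et at 120° is gauche with CH2Cl at 180° (1.3); Et at 120° is gauche with Cl at 60° (0.7); OH at 240° is gauche with CH2Cl at 180° (0.7). Total 3.5 kcal/mol.
CH2Cl at 240° is eclipsed. Br at 0° is eclipsed with H at 0° (1.5); Et at 120° is eclipsed with Cl at 120° (2.4); OH at 240° is eclipsed with CH2Cl at 240° (2.8). Total 6.7 kcal/mol.
CH2Cl at 300° is staggered. Br at 0° is gauche with CH2Cl at 300° (0.8); Et at 120° is gauche with Cl at 180° (0.7); OH at 240° is gauche with CH2Cl at 300° (0.7); OH at 240° is gauche with Cl at 180° (0.5). Total 2.7 kcal/mol.
The maximum (7.2 kcal/mol) occurs with CH2Cl at 0°.

0°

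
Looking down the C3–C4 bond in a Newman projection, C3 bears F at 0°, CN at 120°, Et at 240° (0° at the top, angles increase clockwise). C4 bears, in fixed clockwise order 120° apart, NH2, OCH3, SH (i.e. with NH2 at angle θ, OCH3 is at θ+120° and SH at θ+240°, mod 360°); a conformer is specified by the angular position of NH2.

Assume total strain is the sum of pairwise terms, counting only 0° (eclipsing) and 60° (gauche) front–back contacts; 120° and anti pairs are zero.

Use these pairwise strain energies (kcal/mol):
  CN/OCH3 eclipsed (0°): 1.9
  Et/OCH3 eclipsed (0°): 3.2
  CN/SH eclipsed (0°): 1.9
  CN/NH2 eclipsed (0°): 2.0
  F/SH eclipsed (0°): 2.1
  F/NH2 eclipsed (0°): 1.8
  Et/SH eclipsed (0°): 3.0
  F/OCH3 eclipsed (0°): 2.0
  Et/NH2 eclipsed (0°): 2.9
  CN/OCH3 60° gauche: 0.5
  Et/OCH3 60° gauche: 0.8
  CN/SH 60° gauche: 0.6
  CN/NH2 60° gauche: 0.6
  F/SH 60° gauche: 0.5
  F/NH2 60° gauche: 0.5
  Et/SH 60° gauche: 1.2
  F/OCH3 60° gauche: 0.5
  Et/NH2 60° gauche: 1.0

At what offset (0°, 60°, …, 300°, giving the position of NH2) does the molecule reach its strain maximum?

120°

NH2 at 0° (eclipsed): F(0°)/NH2(0°) eclipsed 1.8; CN(120°)/OCH3(120°) eclipsed 1.9; Et(240°)/SH(240°) eclipsed 3.0 → 6.7 kcal/mol.
NH2 at 60° (staggered): F(0°)/NH2(60°) gauche 0.5; F(0°)/SH(300°) gauche 0.5; CN(120°)/NH2(60°) gauche 0.6; CN(120°)/OCH3(180°) gauche 0.5; Et(240°)/OCH3(180°) gauche 0.8; Et(240°)/SH(300°) gauche 1.2 → 4.1 kcal/mol.
NH2 at 120° (eclipsed): F(0°)/SH(0°) eclipsed 2.1; CN(120°)/NH2(120°) eclipsed 2.0; Et(240°)/OCH3(240°) eclipsed 3.2 → 7.3 kcal/mol.
NH2 at 180° (staggered): F(0°)/OCH3(300°) gauche 0.5; F(0°)/SH(60°) gauche 0.5; CN(120°)/NH2(180°) gauche 0.6; CN(120°)/SH(60°) gauche 0.6; Et(240°)/NH2(180°) gauche 1.0; Et(240°)/OCH3(300°) gauche 0.8 → 4.0 kcal/mol.
NH2 at 240° (eclipsed): F(0°)/OCH3(0°) eclipsed 2.0; CN(120°)/SH(120°) eclipsed 1.9; Et(240°)/NH2(240°) eclipsed 2.9 → 6.8 kcal/mol.
NH2 at 300° (staggered): F(0°)/NH2(300°) gauche 0.5; F(0°)/OCH3(60°) gauche 0.5; CN(120°)/OCH3(60°) gauche 0.5; CN(120°)/SH(180°) gauche 0.6; Et(240°)/NH2(300°) gauche 1.0; Et(240°)/SH(180°) gauche 1.2 → 4.3 kcal/mol.
The maximum (7.3 kcal/mol) occurs with NH2 at 120°.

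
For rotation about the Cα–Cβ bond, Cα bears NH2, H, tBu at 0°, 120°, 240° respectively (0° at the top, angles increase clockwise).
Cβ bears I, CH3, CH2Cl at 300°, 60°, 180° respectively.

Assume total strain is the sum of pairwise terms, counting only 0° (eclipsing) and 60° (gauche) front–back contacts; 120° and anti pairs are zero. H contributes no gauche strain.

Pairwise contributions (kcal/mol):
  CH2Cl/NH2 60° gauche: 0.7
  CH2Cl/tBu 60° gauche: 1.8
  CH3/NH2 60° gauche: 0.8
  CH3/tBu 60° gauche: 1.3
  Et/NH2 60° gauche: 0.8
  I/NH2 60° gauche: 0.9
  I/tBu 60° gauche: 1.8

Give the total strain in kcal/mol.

5.3 kcal/mol

This conformer (staggered): NH2–I gauche, NH2–CH3 gauche, tBu–I gauche, tBu–CH2Cl gauche; 0.9 + 0.8 + 1.8 + 1.8 = 5.3 kcal/mol.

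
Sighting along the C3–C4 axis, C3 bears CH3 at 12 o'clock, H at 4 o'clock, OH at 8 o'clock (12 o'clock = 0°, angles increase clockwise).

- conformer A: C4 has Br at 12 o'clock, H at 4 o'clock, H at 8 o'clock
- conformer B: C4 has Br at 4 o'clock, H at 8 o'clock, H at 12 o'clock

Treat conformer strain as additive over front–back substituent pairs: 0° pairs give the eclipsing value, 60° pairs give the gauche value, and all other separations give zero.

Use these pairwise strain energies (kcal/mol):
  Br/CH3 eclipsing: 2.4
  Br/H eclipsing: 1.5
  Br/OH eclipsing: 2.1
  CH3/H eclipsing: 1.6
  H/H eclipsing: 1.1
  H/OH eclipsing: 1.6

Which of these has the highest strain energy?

A is eclipsed. CH3 at 0° is eclipsed with Br at 0° (2.4); H at 120° is eclipsed with H at 120° (1.1); OH at 240° is eclipsed with H at 240° (1.6). Total 5.1 kcal/mol.
B is eclipsed. CH3 at 0° is eclipsed with H at 0° (1.6); H at 120° is eclipsed with Br at 120° (1.5); OH at 240° is eclipsed with H at 240° (1.6). Total 4.7 kcal/mol.
A has the highest total (5.1 kcal/mol).

A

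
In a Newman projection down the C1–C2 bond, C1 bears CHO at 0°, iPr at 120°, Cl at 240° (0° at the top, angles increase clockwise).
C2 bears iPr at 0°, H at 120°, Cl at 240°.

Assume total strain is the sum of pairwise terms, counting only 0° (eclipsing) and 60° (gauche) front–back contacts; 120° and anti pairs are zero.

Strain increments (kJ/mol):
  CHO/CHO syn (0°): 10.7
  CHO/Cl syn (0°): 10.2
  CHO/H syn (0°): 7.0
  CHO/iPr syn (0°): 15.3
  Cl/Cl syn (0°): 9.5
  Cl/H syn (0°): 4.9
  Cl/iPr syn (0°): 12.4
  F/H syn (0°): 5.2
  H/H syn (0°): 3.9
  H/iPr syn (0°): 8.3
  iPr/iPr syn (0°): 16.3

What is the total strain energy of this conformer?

This conformer is eclipsed. CHO at 0° is eclipsed with iPr at 0° (15.3); iPr at 120° is eclipsed with H at 120° (8.3); Cl at 240° is eclipsed with Cl at 240° (9.5). Total 33.1 kJ/mol.

33.1 kJ/mol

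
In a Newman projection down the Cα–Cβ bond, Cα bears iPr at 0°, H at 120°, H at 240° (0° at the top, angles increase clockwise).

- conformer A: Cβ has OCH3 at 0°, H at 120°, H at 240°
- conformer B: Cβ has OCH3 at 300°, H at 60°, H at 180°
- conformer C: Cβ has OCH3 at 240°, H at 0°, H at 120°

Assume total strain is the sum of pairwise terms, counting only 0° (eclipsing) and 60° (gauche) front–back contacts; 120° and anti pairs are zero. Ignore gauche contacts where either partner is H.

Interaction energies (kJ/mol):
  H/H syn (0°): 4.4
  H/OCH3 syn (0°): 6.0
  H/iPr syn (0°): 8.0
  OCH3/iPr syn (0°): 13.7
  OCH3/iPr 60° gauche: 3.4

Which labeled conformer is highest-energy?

A

A (eclipsed): iPr–OCH3 eclipsed, H–H eclipsed, H–H eclipsed; 13.7 + 4.4 + 4.4 = 22.5 kJ/mol.
B (staggered): iPr–OCH3 gauche; 3.4 = 3.4 kJ/mol.
C (eclipsed): iPr–H eclipsed, H–H eclipsed, H–OCH3 eclipsed; 8.0 + 4.4 + 6.0 = 18.4 kJ/mol.
A has the highest total (22.5 kJ/mol).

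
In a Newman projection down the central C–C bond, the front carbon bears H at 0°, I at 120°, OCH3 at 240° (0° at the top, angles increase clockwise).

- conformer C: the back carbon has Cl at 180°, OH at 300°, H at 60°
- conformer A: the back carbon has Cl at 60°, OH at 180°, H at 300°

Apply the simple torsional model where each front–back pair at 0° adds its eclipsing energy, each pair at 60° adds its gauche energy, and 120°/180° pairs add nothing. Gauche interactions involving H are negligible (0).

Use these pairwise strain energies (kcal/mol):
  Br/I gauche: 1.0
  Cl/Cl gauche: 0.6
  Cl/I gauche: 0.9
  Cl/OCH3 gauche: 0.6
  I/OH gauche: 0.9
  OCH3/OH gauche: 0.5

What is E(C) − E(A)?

-0.3 kcal/mol

C (staggered): I–Cl gauche, OCH3–Cl gauche, OCH3–OH gauche; 0.9 + 0.6 + 0.5 = 2.0 kcal/mol.
A (staggered): I–Cl gauche, I–OH gauche, OCH3–OH gauche; 0.9 + 0.9 + 0.5 = 2.3 kcal/mol.
E(C) − E(A) = 2.0 − 2.3 = -0.3 kcal/mol.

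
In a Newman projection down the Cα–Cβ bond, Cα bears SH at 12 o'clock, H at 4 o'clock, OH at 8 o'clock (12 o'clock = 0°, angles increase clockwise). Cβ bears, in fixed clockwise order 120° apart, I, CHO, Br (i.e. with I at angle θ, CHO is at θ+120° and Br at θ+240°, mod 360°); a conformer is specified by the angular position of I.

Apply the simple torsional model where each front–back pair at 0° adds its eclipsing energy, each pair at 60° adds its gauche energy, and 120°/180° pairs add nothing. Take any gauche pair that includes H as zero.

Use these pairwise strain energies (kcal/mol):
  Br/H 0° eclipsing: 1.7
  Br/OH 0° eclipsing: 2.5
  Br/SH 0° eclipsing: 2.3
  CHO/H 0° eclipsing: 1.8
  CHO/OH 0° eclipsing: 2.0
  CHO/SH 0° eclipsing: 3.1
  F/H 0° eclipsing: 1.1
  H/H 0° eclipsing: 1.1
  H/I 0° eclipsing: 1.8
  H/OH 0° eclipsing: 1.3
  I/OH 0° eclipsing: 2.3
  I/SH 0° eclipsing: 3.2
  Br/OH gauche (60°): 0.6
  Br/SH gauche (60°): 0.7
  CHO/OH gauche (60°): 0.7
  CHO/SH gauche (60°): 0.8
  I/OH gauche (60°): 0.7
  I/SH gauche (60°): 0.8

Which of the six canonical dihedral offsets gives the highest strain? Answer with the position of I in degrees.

0°

I at 0° (eclipsed): SH(0°)/I(0°) eclipsed 3.2; H(120°)/CHO(120°) eclipsed 1.8; OH(240°)/Br(240°) eclipsed 2.5 → 7.5 kcal/mol.
I at 60° (staggered): SH(0°)/I(60°) gauche 0.8; SH(0°)/Br(300°) gauche 0.7; OH(240°)/CHO(180°) gauche 0.7; OH(240°)/Br(300°) gauche 0.6 → 2.8 kcal/mol.
I at 120° (eclipsed): SH(0°)/Br(0°) eclipsed 2.3; H(120°)/I(120°) eclipsed 1.8; OH(240°)/CHO(240°) eclipsed 2.0 → 6.1 kcal/mol.
I at 180° (staggered): SH(0°)/CHO(300°) gauche 0.8; SH(0°)/Br(60°) gauche 0.7; OH(240°)/I(180°) gauche 0.7; OH(240°)/CHO(300°) gauche 0.7 → 2.9 kcal/mol.
I at 240° (eclipsed): SH(0°)/CHO(0°) eclipsed 3.1; H(120°)/Br(120°) eclipsed 1.7; OH(240°)/I(240°) eclipsed 2.3 → 7.1 kcal/mol.
I at 300° (staggered): SH(0°)/I(300°) gauche 0.8; SH(0°)/CHO(60°) gauche 0.8; OH(240°)/I(300°) gauche 0.7; OH(240°)/Br(180°) gauche 0.6 → 2.9 kcal/mol.
The maximum (7.5 kcal/mol) occurs with I at 0°.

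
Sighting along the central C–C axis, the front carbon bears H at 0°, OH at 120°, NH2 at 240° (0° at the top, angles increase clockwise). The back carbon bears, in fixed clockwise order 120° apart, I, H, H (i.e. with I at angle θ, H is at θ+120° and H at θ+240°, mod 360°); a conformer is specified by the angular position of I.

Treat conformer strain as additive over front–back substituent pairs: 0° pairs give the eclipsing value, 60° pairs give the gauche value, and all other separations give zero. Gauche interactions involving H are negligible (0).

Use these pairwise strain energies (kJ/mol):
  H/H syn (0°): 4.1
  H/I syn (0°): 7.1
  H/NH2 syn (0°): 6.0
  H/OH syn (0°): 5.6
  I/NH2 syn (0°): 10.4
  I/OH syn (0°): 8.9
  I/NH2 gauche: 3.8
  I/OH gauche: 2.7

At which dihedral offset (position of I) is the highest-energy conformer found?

I at 0° (eclipsed): H(0°)/I(0°) eclipsed 7.1; OH(120°)/H(120°) eclipsed 5.6; NH2(240°)/H(240°) eclipsed 6.0 → 18.7 kJ/mol.
I at 60° (staggered): OH(120°)/I(60°) gauche 2.7 → 2.7 kJ/mol.
I at 120° (eclipsed): H(0°)/H(0°) eclipsed 4.1; OH(120°)/I(120°) eclipsed 8.9; NH2(240°)/H(240°) eclipsed 6.0 → 19.0 kJ/mol.
I at 180° (staggered): OH(120°)/I(180°) gauche 2.7; NH2(240°)/I(180°) gauche 3.8 → 6.5 kJ/mol.
I at 240° (eclipsed): H(0°)/H(0°) eclipsed 4.1; OH(120°)/H(120°) eclipsed 5.6; NH2(240°)/I(240°) eclipsed 10.4 → 20.1 kJ/mol.
I at 300° (staggered): NH2(240°)/I(300°) gauche 3.8 → 3.8 kJ/mol.
The maximum (20.1 kJ/mol) occurs with I at 240°.

240°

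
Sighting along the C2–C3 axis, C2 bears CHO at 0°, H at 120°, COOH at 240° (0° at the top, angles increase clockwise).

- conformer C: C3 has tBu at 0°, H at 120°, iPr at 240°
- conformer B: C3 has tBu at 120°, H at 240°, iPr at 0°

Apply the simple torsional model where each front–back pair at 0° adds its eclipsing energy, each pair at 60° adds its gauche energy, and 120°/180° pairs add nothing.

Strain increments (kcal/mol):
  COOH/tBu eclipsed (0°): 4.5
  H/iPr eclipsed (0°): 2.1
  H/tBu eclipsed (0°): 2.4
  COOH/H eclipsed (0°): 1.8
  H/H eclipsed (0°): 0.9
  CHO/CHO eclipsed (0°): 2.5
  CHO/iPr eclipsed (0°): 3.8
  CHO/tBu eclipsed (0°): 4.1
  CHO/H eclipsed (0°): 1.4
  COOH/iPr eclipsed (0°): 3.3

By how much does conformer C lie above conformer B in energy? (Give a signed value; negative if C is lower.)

C is eclipsed. CHO at 0° is eclipsed with tBu at 0° (4.1); H at 120° is eclipsed with H at 120° (0.9); COOH at 240° is eclipsed with iPr at 240° (3.3). Total 8.3 kcal/mol.
B is eclipsed. CHO at 0° is eclipsed with iPr at 0° (3.8); H at 120° is eclipsed with tBu at 120° (2.4); COOH at 240° is eclipsed with H at 240° (1.8). Total 8.0 kcal/mol.
E(C) − E(B) = 8.3 − 8.0 = +0.3 kcal/mol.

+0.3 kcal/mol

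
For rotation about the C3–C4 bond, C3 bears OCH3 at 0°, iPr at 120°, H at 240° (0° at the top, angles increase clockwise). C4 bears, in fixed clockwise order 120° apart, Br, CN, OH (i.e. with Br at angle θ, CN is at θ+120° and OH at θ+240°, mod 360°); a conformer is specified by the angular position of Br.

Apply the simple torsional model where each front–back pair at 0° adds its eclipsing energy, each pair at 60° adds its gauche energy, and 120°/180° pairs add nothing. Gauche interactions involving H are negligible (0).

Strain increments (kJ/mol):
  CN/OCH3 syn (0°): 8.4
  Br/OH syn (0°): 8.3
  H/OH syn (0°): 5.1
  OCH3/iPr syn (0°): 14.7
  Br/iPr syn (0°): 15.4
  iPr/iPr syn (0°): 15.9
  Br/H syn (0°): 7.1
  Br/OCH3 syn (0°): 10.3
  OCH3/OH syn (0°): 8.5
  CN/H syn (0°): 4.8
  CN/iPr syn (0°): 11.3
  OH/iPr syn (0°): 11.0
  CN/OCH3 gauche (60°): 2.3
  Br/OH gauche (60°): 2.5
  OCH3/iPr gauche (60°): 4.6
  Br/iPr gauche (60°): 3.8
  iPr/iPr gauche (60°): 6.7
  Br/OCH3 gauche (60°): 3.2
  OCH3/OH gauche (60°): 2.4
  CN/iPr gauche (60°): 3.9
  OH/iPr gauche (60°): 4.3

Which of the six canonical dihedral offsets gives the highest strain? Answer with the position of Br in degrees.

120°

Br at 0° (eclipsed): OCH3–Br eclipsed, iPr–CN eclipsed, H–OH eclipsed; 10.3 + 11.3 + 5.1 = 26.7 kJ/mol.
Br at 60° (staggered): OCH3–Br gauche, OCH3–OH gauche, iPr–Br gauche, iPr–CN gauche; 3.2 + 2.4 + 3.8 + 3.9 = 13.3 kJ/mol.
Br at 120° (eclipsed): OCH3–OH eclipsed, iPr–Br eclipsed, H–CN eclipsed; 8.5 + 15.4 + 4.8 = 28.7 kJ/mol.
Br at 180° (staggered): OCH3–CN gauche, OCH3–OH gauche, iPr–Br gauche, iPr–OH gauche; 2.3 + 2.4 + 3.8 + 4.3 = 12.8 kJ/mol.
Br at 240° (eclipsed): OCH3–CN eclipsed, iPr–OH eclipsed, H–Br eclipsed; 8.4 + 11.0 + 7.1 = 26.5 kJ/mol.
Br at 300° (staggered): OCH3–Br gauche, OCH3–CN gauche, iPr–CN gauche, iPr–OH gauche; 3.2 + 2.3 + 3.9 + 4.3 = 13.7 kJ/mol.
The maximum (28.7 kJ/mol) occurs with Br at 120°.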